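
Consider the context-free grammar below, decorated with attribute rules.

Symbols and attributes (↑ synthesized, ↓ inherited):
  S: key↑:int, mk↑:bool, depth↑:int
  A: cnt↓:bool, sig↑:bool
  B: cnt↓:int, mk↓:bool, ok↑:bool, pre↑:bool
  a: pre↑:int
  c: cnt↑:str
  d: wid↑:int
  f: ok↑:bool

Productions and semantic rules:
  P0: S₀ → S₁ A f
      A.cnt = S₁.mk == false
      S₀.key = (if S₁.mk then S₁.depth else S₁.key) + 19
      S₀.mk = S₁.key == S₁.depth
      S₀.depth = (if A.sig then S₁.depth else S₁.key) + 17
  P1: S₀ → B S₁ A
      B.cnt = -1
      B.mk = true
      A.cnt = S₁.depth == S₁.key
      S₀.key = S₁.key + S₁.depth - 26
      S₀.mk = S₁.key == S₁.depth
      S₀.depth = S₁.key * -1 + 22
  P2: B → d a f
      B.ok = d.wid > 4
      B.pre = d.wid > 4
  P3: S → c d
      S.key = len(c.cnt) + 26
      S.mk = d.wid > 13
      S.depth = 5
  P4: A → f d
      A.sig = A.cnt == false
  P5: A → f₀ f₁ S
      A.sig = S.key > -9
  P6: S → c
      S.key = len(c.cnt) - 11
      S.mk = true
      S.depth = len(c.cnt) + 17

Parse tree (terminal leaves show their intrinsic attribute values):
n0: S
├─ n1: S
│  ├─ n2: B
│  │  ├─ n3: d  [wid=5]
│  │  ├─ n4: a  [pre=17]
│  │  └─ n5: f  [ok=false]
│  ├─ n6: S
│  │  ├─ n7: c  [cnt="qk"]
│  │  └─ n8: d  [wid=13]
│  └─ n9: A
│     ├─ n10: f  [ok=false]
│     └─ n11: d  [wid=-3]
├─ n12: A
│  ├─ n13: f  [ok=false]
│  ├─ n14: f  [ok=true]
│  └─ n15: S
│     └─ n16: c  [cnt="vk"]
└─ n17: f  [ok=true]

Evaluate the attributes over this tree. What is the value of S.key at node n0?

1. n2.cnt = -1  [-1]
2. n2.mk = true  [true]
3. n3.wid = 5  [terminal]
4. n4.pre = 17  [terminal]
5. n5.ok = false  [terminal]
6. n2.ok = true  [d.wid > 4]
7. n2.pre = true  [d.wid > 4]
8. n7.cnt = "qk"  [terminal]
9. n8.wid = 13  [terminal]
10. n6.key = 28  [len(c.cnt) + 26]
11. n6.mk = false  [d.wid > 13]
12. n6.depth = 5  [5]
13. n9.cnt = false  [S₁.depth == S₁.key]
14. n10.ok = false  [terminal]
15. n11.wid = -3  [terminal]
16. n9.sig = true  [A.cnt == false]
17. n1.key = 7  [S₁.key + S₁.depth - 26]
18. n1.mk = false  [S₁.key == S₁.depth]
19. n1.depth = -6  [S₁.key * -1 + 22]
20. n12.cnt = true  [S₁.mk == false]
21. n13.ok = false  [terminal]
22. n14.ok = true  [terminal]
23. n16.cnt = "vk"  [terminal]
24. n15.key = -9  [len(c.cnt) - 11]
25. n15.mk = true  [true]
26. n15.depth = 19  [len(c.cnt) + 17]
27. n12.sig = false  [S.key > -9]
28. n17.ok = true  [terminal]
29. n0.key = 26  [(if S₁.mk then S₁.depth else S₁.key) + 19]
30. n0.mk = false  [S₁.key == S₁.depth]
31. n0.depth = 24  [(if A.sig then S₁.depth else S₁.key) + 17]

26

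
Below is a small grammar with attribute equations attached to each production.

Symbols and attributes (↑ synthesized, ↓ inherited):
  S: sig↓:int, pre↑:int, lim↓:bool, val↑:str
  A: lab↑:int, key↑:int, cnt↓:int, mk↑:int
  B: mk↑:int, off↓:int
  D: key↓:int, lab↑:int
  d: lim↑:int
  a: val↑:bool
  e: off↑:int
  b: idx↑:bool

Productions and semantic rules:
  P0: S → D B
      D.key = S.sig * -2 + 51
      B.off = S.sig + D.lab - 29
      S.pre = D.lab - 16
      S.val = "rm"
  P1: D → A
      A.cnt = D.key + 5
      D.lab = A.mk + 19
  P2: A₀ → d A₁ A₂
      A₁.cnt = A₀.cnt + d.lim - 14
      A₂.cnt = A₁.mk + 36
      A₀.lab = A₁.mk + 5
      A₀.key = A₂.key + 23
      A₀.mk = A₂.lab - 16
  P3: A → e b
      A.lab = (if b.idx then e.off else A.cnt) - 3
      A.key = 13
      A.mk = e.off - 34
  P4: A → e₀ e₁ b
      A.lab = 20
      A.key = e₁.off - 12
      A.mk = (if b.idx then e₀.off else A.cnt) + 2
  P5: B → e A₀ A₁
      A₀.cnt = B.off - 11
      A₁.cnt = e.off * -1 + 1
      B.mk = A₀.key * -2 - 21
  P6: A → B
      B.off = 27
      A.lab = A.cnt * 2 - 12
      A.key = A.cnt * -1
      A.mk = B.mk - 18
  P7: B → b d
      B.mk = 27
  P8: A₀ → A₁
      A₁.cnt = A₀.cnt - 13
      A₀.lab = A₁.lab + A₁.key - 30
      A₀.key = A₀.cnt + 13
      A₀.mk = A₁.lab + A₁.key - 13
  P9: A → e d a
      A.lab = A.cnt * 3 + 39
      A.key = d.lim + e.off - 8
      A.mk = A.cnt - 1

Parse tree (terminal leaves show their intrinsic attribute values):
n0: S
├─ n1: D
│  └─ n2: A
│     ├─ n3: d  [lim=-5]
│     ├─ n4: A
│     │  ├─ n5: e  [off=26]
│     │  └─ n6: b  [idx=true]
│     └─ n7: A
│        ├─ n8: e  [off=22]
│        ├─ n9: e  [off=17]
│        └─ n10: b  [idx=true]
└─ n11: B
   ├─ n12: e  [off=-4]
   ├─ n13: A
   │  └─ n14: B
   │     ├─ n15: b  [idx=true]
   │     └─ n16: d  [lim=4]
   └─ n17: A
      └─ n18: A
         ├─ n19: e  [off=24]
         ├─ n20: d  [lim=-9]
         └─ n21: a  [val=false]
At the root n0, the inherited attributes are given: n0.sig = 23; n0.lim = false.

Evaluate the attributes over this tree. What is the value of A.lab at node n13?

1. n0.sig = 23  [given at root]
2. n0.lim = false  [given at root]
3. n1.key = 5  [S.sig * -2 + 51]
4. n2.cnt = 10  [D.key + 5]
5. n3.lim = -5  [terminal]
6. n4.cnt = -9  [A₀.cnt + d.lim - 14]
7. n5.off = 26  [terminal]
8. n6.idx = true  [terminal]
9. n4.lab = 23  [(if b.idx then e.off else A.cnt) - 3]
10. n4.key = 13  [13]
11. n4.mk = -8  [e.off - 34]
12. n7.cnt = 28  [A₁.mk + 36]
13. n8.off = 22  [terminal]
14. n9.off = 17  [terminal]
15. n10.idx = true  [terminal]
16. n7.lab = 20  [20]
17. n7.key = 5  [e₁.off - 12]
18. n7.mk = 24  [(if b.idx then e₀.off else A.cnt) + 2]
19. n2.lab = -3  [A₁.mk + 5]
20. n2.key = 28  [A₂.key + 23]
21. n2.mk = 4  [A₂.lab - 16]
22. n1.lab = 23  [A.mk + 19]
23. n11.off = 17  [S.sig + D.lab - 29]
24. n12.off = -4  [terminal]
25. n13.cnt = 6  [B.off - 11]
26. n14.off = 27  [27]
27. n15.idx = true  [terminal]
28. n16.lim = 4  [terminal]
29. n14.mk = 27  [27]
30. n13.lab = 0  [A.cnt * 2 - 12]
31. n13.key = -6  [A.cnt * -1]
32. n13.mk = 9  [B.mk - 18]
33. n17.cnt = 5  [e.off * -1 + 1]
34. n18.cnt = -8  [A₀.cnt - 13]
35. n19.off = 24  [terminal]
36. n20.lim = -9  [terminal]
37. n21.val = false  [terminal]
38. n18.lab = 15  [A.cnt * 3 + 39]
39. n18.key = 7  [d.lim + e.off - 8]
40. n18.mk = -9  [A.cnt - 1]
41. n17.lab = -8  [A₁.lab + A₁.key - 30]
42. n17.key = 18  [A₀.cnt + 13]
43. n17.mk = 9  [A₁.lab + A₁.key - 13]
44. n11.mk = -9  [A₀.key * -2 - 21]
45. n0.pre = 7  [D.lab - 16]
46. n0.val = "rm"  ["rm"]

0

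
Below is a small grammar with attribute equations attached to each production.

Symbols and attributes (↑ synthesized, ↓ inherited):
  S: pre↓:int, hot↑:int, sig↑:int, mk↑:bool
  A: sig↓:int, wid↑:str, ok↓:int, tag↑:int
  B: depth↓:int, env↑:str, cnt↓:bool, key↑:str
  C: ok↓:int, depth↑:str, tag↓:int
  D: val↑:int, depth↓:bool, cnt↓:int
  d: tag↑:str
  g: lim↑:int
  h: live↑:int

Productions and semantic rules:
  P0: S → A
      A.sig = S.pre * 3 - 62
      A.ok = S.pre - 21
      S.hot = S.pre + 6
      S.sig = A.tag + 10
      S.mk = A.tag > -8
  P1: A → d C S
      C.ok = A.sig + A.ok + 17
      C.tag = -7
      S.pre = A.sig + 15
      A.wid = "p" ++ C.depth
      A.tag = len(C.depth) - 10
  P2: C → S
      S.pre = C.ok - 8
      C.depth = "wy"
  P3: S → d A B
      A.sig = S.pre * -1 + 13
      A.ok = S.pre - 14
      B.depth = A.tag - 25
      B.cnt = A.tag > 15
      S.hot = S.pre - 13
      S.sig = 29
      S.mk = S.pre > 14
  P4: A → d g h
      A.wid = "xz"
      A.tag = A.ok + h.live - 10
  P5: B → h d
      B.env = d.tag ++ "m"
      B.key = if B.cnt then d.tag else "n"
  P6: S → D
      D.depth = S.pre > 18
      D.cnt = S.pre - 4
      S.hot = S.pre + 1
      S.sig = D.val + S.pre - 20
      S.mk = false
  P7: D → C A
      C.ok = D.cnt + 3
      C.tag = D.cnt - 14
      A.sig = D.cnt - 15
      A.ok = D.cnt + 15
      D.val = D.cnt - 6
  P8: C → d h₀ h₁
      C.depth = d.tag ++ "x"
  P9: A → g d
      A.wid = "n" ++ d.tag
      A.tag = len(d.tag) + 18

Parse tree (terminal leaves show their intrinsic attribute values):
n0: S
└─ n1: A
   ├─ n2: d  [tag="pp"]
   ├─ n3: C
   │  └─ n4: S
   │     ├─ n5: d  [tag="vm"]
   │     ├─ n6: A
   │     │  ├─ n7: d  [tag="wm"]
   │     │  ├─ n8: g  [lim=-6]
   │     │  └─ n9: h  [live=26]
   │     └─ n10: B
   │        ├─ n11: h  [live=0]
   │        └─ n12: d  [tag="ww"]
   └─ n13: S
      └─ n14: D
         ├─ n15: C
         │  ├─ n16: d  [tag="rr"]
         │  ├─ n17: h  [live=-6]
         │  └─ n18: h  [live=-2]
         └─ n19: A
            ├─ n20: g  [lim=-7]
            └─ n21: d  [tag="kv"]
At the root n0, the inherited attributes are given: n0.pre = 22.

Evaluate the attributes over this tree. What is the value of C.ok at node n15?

1. n0.pre = 22  [given at root]
2. n1.sig = 4  [S.pre * 3 - 62]
3. n1.ok = 1  [S.pre - 21]
4. n2.tag = "pp"  [terminal]
5. n3.ok = 22  [A.sig + A.ok + 17]
6. n3.tag = -7  [-7]
7. n4.pre = 14  [C.ok - 8]
8. n5.tag = "vm"  [terminal]
9. n6.sig = -1  [S.pre * -1 + 13]
10. n6.ok = 0  [S.pre - 14]
11. n7.tag = "wm"  [terminal]
12. n8.lim = -6  [terminal]
13. n9.live = 26  [terminal]
14. n6.wid = "xz"  ["xz"]
15. n6.tag = 16  [A.ok + h.live - 10]
16. n10.depth = -9  [A.tag - 25]
17. n10.cnt = true  [A.tag > 15]
18. n11.live = 0  [terminal]
19. n12.tag = "ww"  [terminal]
20. n10.env = "wwm"  [d.tag ++ "m"]
21. n10.key = "ww"  [if B.cnt then d.tag else "n"]
22. n4.hot = 1  [S.pre - 13]
23. n4.sig = 29  [29]
24. n4.mk = false  [S.pre > 14]
25. n3.depth = "wy"  ["wy"]
26. n13.pre = 19  [A.sig + 15]
27. n14.depth = true  [S.pre > 18]
28. n14.cnt = 15  [S.pre - 4]
29. n15.ok = 18  [D.cnt + 3]
30. n15.tag = 1  [D.cnt - 14]
31. n16.tag = "rr"  [terminal]
32. n17.live = -6  [terminal]
33. n18.live = -2  [terminal]
34. n15.depth = "rrx"  [d.tag ++ "x"]
35. n19.sig = 0  [D.cnt - 15]
36. n19.ok = 30  [D.cnt + 15]
37. n20.lim = -7  [terminal]
38. n21.tag = "kv"  [terminal]
39. n19.wid = "nkv"  ["n" ++ d.tag]
40. n19.tag = 20  [len(d.tag) + 18]
41. n14.val = 9  [D.cnt - 6]
42. n13.hot = 20  [S.pre + 1]
43. n13.sig = 8  [D.val + S.pre - 20]
44. n13.mk = false  [false]
45. n1.wid = "pwy"  ["p" ++ C.depth]
46. n1.tag = -8  [len(C.depth) - 10]
47. n0.hot = 28  [S.pre + 6]
48. n0.sig = 2  [A.tag + 10]
49. n0.mk = false  [A.tag > -8]

18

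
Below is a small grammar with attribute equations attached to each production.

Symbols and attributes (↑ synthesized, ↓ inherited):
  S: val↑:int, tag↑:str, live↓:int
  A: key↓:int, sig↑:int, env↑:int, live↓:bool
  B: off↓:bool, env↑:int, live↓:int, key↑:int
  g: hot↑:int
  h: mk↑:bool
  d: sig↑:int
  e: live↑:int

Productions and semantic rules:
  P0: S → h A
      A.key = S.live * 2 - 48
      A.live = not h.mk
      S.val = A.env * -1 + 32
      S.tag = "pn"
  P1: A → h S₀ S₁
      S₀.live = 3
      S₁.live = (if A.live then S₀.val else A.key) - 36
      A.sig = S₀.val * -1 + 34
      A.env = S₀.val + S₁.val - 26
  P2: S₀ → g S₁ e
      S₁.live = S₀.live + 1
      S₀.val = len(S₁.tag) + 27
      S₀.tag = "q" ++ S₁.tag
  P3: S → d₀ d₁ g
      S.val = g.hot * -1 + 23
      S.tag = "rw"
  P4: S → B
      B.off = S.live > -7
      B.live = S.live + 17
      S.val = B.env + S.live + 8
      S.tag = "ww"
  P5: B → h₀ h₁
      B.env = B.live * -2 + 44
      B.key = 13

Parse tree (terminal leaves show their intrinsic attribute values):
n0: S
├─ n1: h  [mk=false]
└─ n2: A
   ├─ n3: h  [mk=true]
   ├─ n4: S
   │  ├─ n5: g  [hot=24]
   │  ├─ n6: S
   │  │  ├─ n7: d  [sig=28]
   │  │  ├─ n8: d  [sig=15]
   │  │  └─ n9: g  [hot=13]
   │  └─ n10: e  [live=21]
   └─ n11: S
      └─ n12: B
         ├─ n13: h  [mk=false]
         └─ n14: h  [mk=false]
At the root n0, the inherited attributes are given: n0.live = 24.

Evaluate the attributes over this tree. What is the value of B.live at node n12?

10

1. n0.live = 24  [given at root]
2. n1.mk = false  [terminal]
3. n2.key = 0  [S.live * 2 - 48]
4. n2.live = true  [not h.mk]
5. n3.mk = true  [terminal]
6. n4.live = 3  [3]
7. n5.hot = 24  [terminal]
8. n6.live = 4  [S₀.live + 1]
9. n7.sig = 28  [terminal]
10. n8.sig = 15  [terminal]
11. n9.hot = 13  [terminal]
12. n6.val = 10  [g.hot * -1 + 23]
13. n6.tag = "rw"  ["rw"]
14. n10.live = 21  [terminal]
15. n4.val = 29  [len(S₁.tag) + 27]
16. n4.tag = "qrw"  ["q" ++ S₁.tag]
17. n11.live = -7  [(if A.live then S₀.val else A.key) - 36]
18. n12.off = false  [S.live > -7]
19. n12.live = 10  [S.live + 17]
20. n13.mk = false  [terminal]
21. n14.mk = false  [terminal]
22. n12.env = 24  [B.live * -2 + 44]
23. n12.key = 13  [13]
24. n11.val = 25  [B.env + S.live + 8]
25. n11.tag = "ww"  ["ww"]
26. n2.sig = 5  [S₀.val * -1 + 34]
27. n2.env = 28  [S₀.val + S₁.val - 26]
28. n0.val = 4  [A.env * -1 + 32]
29. n0.tag = "pn"  ["pn"]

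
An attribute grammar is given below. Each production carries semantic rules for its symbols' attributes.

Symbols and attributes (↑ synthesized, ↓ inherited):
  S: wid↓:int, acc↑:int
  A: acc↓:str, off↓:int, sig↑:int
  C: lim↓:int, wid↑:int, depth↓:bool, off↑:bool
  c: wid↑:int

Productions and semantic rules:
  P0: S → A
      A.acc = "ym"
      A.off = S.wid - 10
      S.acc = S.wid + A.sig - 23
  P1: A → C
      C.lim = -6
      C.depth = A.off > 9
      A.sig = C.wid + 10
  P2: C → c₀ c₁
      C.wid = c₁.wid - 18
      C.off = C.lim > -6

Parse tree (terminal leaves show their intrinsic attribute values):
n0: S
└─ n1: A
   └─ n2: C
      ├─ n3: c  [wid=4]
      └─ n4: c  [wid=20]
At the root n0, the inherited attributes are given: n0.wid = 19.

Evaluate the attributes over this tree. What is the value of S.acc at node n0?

8

1. n0.wid = 19  [given at root]
2. n1.acc = "ym"  ["ym"]
3. n1.off = 9  [S.wid - 10]
4. n2.lim = -6  [-6]
5. n2.depth = false  [A.off > 9]
6. n3.wid = 4  [terminal]
7. n4.wid = 20  [terminal]
8. n2.wid = 2  [c₁.wid - 18]
9. n2.off = false  [C.lim > -6]
10. n1.sig = 12  [C.wid + 10]
11. n0.acc = 8  [S.wid + A.sig - 23]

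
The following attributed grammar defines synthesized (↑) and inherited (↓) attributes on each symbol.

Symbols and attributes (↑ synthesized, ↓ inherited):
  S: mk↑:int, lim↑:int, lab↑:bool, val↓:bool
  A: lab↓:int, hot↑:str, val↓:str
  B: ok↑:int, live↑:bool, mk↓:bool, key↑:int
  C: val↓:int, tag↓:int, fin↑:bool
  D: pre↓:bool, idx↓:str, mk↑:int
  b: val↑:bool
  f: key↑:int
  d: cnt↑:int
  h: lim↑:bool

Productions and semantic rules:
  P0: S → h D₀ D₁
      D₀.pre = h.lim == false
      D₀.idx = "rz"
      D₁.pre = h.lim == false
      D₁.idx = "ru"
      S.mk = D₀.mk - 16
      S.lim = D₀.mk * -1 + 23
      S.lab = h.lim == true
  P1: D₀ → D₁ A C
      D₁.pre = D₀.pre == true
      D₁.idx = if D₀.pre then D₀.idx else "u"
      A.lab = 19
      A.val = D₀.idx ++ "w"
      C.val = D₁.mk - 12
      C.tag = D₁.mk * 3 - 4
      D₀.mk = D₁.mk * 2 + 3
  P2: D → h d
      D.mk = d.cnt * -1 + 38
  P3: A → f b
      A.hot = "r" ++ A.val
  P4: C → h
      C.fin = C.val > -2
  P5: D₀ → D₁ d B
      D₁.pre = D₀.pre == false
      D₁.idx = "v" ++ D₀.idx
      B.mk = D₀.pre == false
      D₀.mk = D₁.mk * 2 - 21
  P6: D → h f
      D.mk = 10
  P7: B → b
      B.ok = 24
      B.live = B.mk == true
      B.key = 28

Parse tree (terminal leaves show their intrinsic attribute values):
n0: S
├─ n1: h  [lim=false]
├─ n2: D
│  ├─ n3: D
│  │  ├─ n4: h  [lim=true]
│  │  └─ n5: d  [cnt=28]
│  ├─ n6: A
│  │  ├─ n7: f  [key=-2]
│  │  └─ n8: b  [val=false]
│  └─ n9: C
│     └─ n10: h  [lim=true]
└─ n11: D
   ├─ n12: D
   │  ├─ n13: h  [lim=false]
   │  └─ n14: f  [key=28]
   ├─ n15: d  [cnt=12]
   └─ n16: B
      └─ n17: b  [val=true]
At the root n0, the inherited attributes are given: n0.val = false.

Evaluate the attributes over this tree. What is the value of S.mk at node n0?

7

1. n0.val = false  [given at root]
2. n1.lim = false  [terminal]
3. n2.pre = true  [h.lim == false]
4. n2.idx = "rz"  ["rz"]
5. n3.pre = true  [D₀.pre == true]
6. n3.idx = "rz"  [if D₀.pre then D₀.idx else "u"]
7. n4.lim = true  [terminal]
8. n5.cnt = 28  [terminal]
9. n3.mk = 10  [d.cnt * -1 + 38]
10. n6.lab = 19  [19]
11. n6.val = "rzw"  [D₀.idx ++ "w"]
12. n7.key = -2  [terminal]
13. n8.val = false  [terminal]
14. n6.hot = "rrzw"  ["r" ++ A.val]
15. n9.val = -2  [D₁.mk - 12]
16. n9.tag = 26  [D₁.mk * 3 - 4]
17. n10.lim = true  [terminal]
18. n9.fin = false  [C.val > -2]
19. n2.mk = 23  [D₁.mk * 2 + 3]
20. n11.pre = true  [h.lim == false]
21. n11.idx = "ru"  ["ru"]
22. n12.pre = false  [D₀.pre == false]
23. n12.idx = "vru"  ["v" ++ D₀.idx]
24. n13.lim = false  [terminal]
25. n14.key = 28  [terminal]
26. n12.mk = 10  [10]
27. n15.cnt = 12  [terminal]
28. n16.mk = false  [D₀.pre == false]
29. n17.val = true  [terminal]
30. n16.ok = 24  [24]
31. n16.live = false  [B.mk == true]
32. n16.key = 28  [28]
33. n11.mk = -1  [D₁.mk * 2 - 21]
34. n0.mk = 7  [D₀.mk - 16]
35. n0.lim = 0  [D₀.mk * -1 + 23]
36. n0.lab = false  [h.lim == true]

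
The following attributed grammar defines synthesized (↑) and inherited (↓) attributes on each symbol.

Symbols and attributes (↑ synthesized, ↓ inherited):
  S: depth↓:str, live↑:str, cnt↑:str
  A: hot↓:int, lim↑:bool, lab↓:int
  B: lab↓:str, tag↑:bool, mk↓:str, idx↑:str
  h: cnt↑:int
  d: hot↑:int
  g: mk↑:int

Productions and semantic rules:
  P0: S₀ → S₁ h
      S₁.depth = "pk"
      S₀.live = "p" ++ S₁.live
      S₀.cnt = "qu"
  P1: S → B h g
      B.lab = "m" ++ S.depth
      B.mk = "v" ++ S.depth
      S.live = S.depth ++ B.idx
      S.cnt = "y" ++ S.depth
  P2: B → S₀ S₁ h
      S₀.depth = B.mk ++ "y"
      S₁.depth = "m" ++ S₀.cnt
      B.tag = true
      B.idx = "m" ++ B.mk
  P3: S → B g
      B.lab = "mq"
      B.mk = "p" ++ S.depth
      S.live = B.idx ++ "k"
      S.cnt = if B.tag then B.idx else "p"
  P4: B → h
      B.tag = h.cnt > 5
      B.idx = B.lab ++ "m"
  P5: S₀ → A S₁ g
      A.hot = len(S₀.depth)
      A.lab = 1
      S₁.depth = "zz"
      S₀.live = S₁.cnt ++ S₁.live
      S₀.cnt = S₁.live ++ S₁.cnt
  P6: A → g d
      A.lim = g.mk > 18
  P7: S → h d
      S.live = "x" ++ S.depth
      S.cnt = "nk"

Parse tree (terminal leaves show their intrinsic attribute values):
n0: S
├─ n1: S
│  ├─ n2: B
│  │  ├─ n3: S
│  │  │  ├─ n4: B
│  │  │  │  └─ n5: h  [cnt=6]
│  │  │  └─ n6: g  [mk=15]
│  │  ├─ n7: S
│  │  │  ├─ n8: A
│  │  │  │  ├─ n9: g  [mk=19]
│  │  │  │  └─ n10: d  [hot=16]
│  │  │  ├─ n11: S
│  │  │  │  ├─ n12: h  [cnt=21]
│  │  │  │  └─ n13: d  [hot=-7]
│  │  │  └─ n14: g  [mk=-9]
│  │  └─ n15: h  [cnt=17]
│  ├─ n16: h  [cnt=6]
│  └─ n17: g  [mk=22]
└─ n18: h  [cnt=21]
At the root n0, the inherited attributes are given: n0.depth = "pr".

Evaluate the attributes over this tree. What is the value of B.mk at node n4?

"pvpky"

1. n0.depth = "pr"  [given at root]
2. n1.depth = "pk"  ["pk"]
3. n2.lab = "mpk"  ["m" ++ S.depth]
4. n2.mk = "vpk"  ["v" ++ S.depth]
5. n3.depth = "vpky"  [B.mk ++ "y"]
6. n4.lab = "mq"  ["mq"]
7. n4.mk = "pvpky"  ["p" ++ S.depth]
8. n5.cnt = 6  [terminal]
9. n4.tag = true  [h.cnt > 5]
10. n4.idx = "mqm"  [B.lab ++ "m"]
11. n6.mk = 15  [terminal]
12. n3.live = "mqmk"  [B.idx ++ "k"]
13. n3.cnt = "mqm"  [if B.tag then B.idx else "p"]
14. n7.depth = "mmqm"  ["m" ++ S₀.cnt]
15. n8.hot = 4  [len(S₀.depth)]
16. n8.lab = 1  [1]
17. n9.mk = 19  [terminal]
18. n10.hot = 16  [terminal]
19. n8.lim = true  [g.mk > 18]
20. n11.depth = "zz"  ["zz"]
21. n12.cnt = 21  [terminal]
22. n13.hot = -7  [terminal]
23. n11.live = "xzz"  ["x" ++ S.depth]
24. n11.cnt = "nk"  ["nk"]
25. n14.mk = -9  [terminal]
26. n7.live = "nkxzz"  [S₁.cnt ++ S₁.live]
27. n7.cnt = "xzznk"  [S₁.live ++ S₁.cnt]
28. n15.cnt = 17  [terminal]
29. n2.tag = true  [true]
30. n2.idx = "mvpk"  ["m" ++ B.mk]
31. n16.cnt = 6  [terminal]
32. n17.mk = 22  [terminal]
33. n1.live = "pkmvpk"  [S.depth ++ B.idx]
34. n1.cnt = "ypk"  ["y" ++ S.depth]
35. n18.cnt = 21  [terminal]
36. n0.live = "ppkmvpk"  ["p" ++ S₁.live]
37. n0.cnt = "qu"  ["qu"]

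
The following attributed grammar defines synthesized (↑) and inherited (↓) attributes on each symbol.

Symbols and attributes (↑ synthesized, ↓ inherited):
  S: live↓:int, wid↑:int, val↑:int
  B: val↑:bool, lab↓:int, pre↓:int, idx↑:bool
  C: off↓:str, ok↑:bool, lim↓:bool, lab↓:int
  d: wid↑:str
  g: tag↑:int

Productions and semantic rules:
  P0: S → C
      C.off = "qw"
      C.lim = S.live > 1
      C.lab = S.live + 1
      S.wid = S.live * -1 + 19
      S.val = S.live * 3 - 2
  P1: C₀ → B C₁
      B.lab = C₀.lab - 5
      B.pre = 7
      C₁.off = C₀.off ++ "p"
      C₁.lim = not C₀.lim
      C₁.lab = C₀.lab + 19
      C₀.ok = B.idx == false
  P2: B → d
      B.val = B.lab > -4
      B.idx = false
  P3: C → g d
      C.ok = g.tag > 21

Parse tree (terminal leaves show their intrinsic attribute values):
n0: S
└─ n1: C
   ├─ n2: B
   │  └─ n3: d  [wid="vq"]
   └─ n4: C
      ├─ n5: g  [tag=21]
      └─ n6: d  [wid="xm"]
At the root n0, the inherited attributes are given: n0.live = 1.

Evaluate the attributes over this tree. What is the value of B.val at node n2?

1. n0.live = 1  [given at root]
2. n1.off = "qw"  ["qw"]
3. n1.lim = false  [S.live > 1]
4. n1.lab = 2  [S.live + 1]
5. n2.lab = -3  [C₀.lab - 5]
6. n2.pre = 7  [7]
7. n3.wid = "vq"  [terminal]
8. n2.val = true  [B.lab > -4]
9. n2.idx = false  [false]
10. n4.off = "qwp"  [C₀.off ++ "p"]
11. n4.lim = true  [not C₀.lim]
12. n4.lab = 21  [C₀.lab + 19]
13. n5.tag = 21  [terminal]
14. n6.wid = "xm"  [terminal]
15. n4.ok = false  [g.tag > 21]
16. n1.ok = true  [B.idx == false]
17. n0.wid = 18  [S.live * -1 + 19]
18. n0.val = 1  [S.live * 3 - 2]

true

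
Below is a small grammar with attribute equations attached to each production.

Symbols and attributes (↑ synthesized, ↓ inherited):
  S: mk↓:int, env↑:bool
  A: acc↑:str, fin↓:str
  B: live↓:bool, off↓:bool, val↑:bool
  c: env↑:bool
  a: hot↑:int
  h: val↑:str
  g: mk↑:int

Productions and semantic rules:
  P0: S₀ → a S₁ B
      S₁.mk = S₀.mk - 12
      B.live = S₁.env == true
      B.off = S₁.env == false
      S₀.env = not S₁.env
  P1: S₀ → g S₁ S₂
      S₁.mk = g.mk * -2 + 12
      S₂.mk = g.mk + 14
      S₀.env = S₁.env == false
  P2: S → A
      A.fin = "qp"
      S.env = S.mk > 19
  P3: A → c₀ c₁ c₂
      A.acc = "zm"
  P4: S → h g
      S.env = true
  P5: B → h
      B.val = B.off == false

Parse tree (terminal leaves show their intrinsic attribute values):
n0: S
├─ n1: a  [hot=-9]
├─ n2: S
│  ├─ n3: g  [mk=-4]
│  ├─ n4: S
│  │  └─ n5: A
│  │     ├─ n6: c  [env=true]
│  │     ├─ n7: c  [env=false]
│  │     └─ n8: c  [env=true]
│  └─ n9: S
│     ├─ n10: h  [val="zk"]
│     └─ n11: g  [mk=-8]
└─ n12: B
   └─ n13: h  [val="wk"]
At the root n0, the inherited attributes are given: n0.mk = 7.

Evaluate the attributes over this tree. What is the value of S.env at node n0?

1. n0.mk = 7  [given at root]
2. n1.hot = -9  [terminal]
3. n2.mk = -5  [S₀.mk - 12]
4. n3.mk = -4  [terminal]
5. n4.mk = 20  [g.mk * -2 + 12]
6. n5.fin = "qp"  ["qp"]
7. n6.env = true  [terminal]
8. n7.env = false  [terminal]
9. n8.env = true  [terminal]
10. n5.acc = "zm"  ["zm"]
11. n4.env = true  [S.mk > 19]
12. n9.mk = 10  [g.mk + 14]
13. n10.val = "zk"  [terminal]
14. n11.mk = -8  [terminal]
15. n9.env = true  [true]
16. n2.env = false  [S₁.env == false]
17. n12.live = false  [S₁.env == true]
18. n12.off = true  [S₁.env == false]
19. n13.val = "wk"  [terminal]
20. n12.val = false  [B.off == false]
21. n0.env = true  [not S₁.env]

true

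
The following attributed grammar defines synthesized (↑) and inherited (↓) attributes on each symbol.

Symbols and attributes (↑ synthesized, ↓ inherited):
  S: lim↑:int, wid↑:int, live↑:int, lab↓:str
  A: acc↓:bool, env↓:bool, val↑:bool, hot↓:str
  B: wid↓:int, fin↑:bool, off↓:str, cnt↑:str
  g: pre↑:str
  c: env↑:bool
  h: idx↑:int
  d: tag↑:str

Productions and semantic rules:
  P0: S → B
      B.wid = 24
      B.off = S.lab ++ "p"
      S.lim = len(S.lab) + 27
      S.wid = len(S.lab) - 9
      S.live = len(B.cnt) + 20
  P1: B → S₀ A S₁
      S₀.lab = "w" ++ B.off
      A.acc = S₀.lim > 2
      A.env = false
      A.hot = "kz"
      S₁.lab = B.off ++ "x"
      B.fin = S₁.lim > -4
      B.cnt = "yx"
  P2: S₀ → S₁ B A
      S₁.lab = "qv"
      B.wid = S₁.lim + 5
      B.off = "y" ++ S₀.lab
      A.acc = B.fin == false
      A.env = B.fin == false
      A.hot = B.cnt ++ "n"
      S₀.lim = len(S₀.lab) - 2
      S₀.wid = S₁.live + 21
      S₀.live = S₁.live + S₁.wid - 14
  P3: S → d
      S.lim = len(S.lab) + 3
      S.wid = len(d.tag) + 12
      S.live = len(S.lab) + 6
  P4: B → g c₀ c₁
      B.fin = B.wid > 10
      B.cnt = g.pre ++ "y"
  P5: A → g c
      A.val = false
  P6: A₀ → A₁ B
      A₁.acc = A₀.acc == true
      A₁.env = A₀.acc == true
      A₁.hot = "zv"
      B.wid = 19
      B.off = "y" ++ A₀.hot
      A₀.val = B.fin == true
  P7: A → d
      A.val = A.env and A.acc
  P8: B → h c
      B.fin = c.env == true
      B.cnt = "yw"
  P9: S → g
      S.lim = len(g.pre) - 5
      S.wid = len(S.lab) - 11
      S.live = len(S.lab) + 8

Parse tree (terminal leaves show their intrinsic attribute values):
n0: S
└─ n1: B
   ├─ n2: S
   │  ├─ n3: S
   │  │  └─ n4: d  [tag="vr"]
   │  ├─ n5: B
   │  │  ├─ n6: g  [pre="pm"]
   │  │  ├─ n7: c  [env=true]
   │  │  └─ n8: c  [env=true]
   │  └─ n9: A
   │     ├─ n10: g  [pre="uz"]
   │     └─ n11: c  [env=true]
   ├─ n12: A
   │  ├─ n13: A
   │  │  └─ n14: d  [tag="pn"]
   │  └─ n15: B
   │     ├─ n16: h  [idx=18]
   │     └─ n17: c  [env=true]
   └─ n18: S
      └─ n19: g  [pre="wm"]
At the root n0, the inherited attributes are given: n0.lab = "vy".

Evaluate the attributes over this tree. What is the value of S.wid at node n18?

1. n0.lab = "vy"  [given at root]
2. n1.wid = 24  [24]
3. n1.off = "vyp"  [S.lab ++ "p"]
4. n2.lab = "wvyp"  ["w" ++ B.off]
5. n3.lab = "qv"  ["qv"]
6. n4.tag = "vr"  [terminal]
7. n3.lim = 5  [len(S.lab) + 3]
8. n3.wid = 14  [len(d.tag) + 12]
9. n3.live = 8  [len(S.lab) + 6]
10. n5.wid = 10  [S₁.lim + 5]
11. n5.off = "ywvyp"  ["y" ++ S₀.lab]
12. n6.pre = "pm"  [terminal]
13. n7.env = true  [terminal]
14. n8.env = true  [terminal]
15. n5.fin = false  [B.wid > 10]
16. n5.cnt = "pmy"  [g.pre ++ "y"]
17. n9.acc = true  [B.fin == false]
18. n9.env = true  [B.fin == false]
19. n9.hot = "pmyn"  [B.cnt ++ "n"]
20. n10.pre = "uz"  [terminal]
21. n11.env = true  [terminal]
22. n9.val = false  [false]
23. n2.lim = 2  [len(S₀.lab) - 2]
24. n2.wid = 29  [S₁.live + 21]
25. n2.live = 8  [S₁.live + S₁.wid - 14]
26. n12.acc = false  [S₀.lim > 2]
27. n12.env = false  [false]
28. n12.hot = "kz"  ["kz"]
29. n13.acc = false  [A₀.acc == true]
30. n13.env = false  [A₀.acc == true]
31. n13.hot = "zv"  ["zv"]
32. n14.tag = "pn"  [terminal]
33. n13.val = false  [A.env and A.acc]
34. n15.wid = 19  [19]
35. n15.off = "ykz"  ["y" ++ A₀.hot]
36. n16.idx = 18  [terminal]
37. n17.env = true  [terminal]
38. n15.fin = true  [c.env == true]
39. n15.cnt = "yw"  ["yw"]
40. n12.val = true  [B.fin == true]
41. n18.lab = "vypx"  [B.off ++ "x"]
42. n19.pre = "wm"  [terminal]
43. n18.lim = -3  [len(g.pre) - 5]
44. n18.wid = -7  [len(S.lab) - 11]
45. n18.live = 12  [len(S.lab) + 8]
46. n1.fin = true  [S₁.lim > -4]
47. n1.cnt = "yx"  ["yx"]
48. n0.lim = 29  [len(S.lab) + 27]
49. n0.wid = -7  [len(S.lab) - 9]
50. n0.live = 22  [len(B.cnt) + 20]

-7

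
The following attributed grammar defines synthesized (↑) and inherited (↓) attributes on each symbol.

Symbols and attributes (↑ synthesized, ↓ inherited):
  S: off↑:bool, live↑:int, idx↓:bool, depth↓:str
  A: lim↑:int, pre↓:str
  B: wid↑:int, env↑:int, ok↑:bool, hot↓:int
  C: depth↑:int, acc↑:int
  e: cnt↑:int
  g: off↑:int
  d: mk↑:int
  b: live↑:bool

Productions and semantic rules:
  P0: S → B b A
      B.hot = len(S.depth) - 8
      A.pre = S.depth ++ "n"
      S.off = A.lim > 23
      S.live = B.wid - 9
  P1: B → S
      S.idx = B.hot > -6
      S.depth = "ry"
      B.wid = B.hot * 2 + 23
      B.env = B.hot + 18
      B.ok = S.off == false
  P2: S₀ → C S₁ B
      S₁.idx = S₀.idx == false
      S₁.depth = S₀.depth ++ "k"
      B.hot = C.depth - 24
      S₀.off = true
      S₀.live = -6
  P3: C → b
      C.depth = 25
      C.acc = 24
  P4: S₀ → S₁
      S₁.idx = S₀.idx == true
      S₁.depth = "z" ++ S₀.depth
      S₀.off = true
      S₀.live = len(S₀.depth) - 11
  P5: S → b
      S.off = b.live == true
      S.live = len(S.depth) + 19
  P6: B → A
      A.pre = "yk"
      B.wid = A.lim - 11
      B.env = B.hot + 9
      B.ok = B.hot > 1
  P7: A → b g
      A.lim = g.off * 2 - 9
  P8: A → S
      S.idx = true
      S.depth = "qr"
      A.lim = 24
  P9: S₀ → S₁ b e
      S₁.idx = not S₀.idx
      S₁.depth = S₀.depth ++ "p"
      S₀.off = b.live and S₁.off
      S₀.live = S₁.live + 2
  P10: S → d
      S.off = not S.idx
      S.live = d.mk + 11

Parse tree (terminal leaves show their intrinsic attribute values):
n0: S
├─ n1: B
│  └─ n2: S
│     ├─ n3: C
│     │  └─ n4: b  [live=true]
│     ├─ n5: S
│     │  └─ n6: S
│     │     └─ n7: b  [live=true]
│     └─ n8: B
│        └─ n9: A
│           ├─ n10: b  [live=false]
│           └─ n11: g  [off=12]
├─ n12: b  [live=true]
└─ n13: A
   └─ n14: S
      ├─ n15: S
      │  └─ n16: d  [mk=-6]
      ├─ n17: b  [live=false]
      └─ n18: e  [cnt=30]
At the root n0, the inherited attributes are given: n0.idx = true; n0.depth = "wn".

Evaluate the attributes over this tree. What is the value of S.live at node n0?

2

1. n0.idx = true  [given at root]
2. n0.depth = "wn"  [given at root]
3. n1.hot = -6  [len(S.depth) - 8]
4. n2.idx = false  [B.hot > -6]
5. n2.depth = "ry"  ["ry"]
6. n4.live = true  [terminal]
7. n3.depth = 25  [25]
8. n3.acc = 24  [24]
9. n5.idx = true  [S₀.idx == false]
10. n5.depth = "ryk"  [S₀.depth ++ "k"]
11. n6.idx = true  [S₀.idx == true]
12. n6.depth = "zryk"  ["z" ++ S₀.depth]
13. n7.live = true  [terminal]
14. n6.off = true  [b.live == true]
15. n6.live = 23  [len(S.depth) + 19]
16. n5.off = true  [true]
17. n5.live = -8  [len(S₀.depth) - 11]
18. n8.hot = 1  [C.depth - 24]
19. n9.pre = "yk"  ["yk"]
20. n10.live = false  [terminal]
21. n11.off = 12  [terminal]
22. n9.lim = 15  [g.off * 2 - 9]
23. n8.wid = 4  [A.lim - 11]
24. n8.env = 10  [B.hot + 9]
25. n8.ok = false  [B.hot > 1]
26. n2.off = true  [true]
27. n2.live = -6  [-6]
28. n1.wid = 11  [B.hot * 2 + 23]
29. n1.env = 12  [B.hot + 18]
30. n1.ok = false  [S.off == false]
31. n12.live = true  [terminal]
32. n13.pre = "wnn"  [S.depth ++ "n"]
33. n14.idx = true  [true]
34. n14.depth = "qr"  ["qr"]
35. n15.idx = false  [not S₀.idx]
36. n15.depth = "qrp"  [S₀.depth ++ "p"]
37. n16.mk = -6  [terminal]
38. n15.off = true  [not S.idx]
39. n15.live = 5  [d.mk + 11]
40. n17.live = false  [terminal]
41. n18.cnt = 30  [terminal]
42. n14.off = false  [b.live and S₁.off]
43. n14.live = 7  [S₁.live + 2]
44. n13.lim = 24  [24]
45. n0.off = true  [A.lim > 23]
46. n0.live = 2  [B.wid - 9]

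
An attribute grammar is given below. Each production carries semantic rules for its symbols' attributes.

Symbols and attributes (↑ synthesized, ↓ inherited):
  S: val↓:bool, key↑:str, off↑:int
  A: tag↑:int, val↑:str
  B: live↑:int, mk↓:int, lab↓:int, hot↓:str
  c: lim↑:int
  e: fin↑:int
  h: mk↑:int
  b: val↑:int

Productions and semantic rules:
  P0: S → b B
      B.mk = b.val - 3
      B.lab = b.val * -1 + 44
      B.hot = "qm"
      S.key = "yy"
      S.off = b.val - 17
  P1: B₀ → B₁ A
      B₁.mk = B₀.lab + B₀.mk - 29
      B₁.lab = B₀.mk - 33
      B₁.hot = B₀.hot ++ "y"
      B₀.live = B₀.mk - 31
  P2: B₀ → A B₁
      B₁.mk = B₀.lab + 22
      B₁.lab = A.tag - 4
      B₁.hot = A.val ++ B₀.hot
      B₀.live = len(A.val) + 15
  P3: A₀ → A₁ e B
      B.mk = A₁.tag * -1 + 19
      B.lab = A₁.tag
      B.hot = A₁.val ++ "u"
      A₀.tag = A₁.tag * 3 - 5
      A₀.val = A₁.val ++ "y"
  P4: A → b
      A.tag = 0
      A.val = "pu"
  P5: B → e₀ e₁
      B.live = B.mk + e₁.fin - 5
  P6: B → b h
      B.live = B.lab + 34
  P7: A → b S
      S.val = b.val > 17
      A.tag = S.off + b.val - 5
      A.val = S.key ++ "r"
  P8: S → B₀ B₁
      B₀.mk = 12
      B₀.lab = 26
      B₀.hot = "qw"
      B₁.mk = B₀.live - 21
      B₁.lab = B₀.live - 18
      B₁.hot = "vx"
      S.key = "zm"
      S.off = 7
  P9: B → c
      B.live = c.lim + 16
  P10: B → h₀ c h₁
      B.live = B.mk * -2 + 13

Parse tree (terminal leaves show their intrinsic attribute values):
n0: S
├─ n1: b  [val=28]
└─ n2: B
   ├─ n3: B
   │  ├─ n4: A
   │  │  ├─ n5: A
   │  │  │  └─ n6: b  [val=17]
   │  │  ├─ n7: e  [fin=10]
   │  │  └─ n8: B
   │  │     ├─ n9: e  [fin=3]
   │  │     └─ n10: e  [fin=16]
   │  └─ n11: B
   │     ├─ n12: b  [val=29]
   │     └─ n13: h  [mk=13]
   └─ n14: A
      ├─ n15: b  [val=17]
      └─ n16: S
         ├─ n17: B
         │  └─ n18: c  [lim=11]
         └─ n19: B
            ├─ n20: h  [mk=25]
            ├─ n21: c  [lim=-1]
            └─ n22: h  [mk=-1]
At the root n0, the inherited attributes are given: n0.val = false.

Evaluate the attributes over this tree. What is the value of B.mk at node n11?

1. n0.val = false  [given at root]
2. n1.val = 28  [terminal]
3. n2.mk = 25  [b.val - 3]
4. n2.lab = 16  [b.val * -1 + 44]
5. n2.hot = "qm"  ["qm"]
6. n3.mk = 12  [B₀.lab + B₀.mk - 29]
7. n3.lab = -8  [B₀.mk - 33]
8. n3.hot = "qmy"  [B₀.hot ++ "y"]
9. n6.val = 17  [terminal]
10. n5.tag = 0  [0]
11. n5.val = "pu"  ["pu"]
12. n7.fin = 10  [terminal]
13. n8.mk = 19  [A₁.tag * -1 + 19]
14. n8.lab = 0  [A₁.tag]
15. n8.hot = "puu"  [A₁.val ++ "u"]
16. n9.fin = 3  [terminal]
17. n10.fin = 16  [terminal]
18. n8.live = 30  [B.mk + e₁.fin - 5]
19. n4.tag = -5  [A₁.tag * 3 - 5]
20. n4.val = "puy"  [A₁.val ++ "y"]
21. n11.mk = 14  [B₀.lab + 22]
22. n11.lab = -9  [A.tag - 4]
23. n11.hot = "puyqmy"  [A.val ++ B₀.hot]
24. n12.val = 29  [terminal]
25. n13.mk = 13  [terminal]
26. n11.live = 25  [B.lab + 34]
27. n3.live = 18  [len(A.val) + 15]
28. n15.val = 17  [terminal]
29. n16.val = false  [b.val > 17]
30. n17.mk = 12  [12]
31. n17.lab = 26  [26]
32. n17.hot = "qw"  ["qw"]
33. n18.lim = 11  [terminal]
34. n17.live = 27  [c.lim + 16]
35. n19.mk = 6  [B₀.live - 21]
36. n19.lab = 9  [B₀.live - 18]
37. n19.hot = "vx"  ["vx"]
38. n20.mk = 25  [terminal]
39. n21.lim = -1  [terminal]
40. n22.mk = -1  [terminal]
41. n19.live = 1  [B.mk * -2 + 13]
42. n16.key = "zm"  ["zm"]
43. n16.off = 7  [7]
44. n14.tag = 19  [S.off + b.val - 5]
45. n14.val = "zmr"  [S.key ++ "r"]
46. n2.live = -6  [B₀.mk - 31]
47. n0.key = "yy"  ["yy"]
48. n0.off = 11  [b.val - 17]

14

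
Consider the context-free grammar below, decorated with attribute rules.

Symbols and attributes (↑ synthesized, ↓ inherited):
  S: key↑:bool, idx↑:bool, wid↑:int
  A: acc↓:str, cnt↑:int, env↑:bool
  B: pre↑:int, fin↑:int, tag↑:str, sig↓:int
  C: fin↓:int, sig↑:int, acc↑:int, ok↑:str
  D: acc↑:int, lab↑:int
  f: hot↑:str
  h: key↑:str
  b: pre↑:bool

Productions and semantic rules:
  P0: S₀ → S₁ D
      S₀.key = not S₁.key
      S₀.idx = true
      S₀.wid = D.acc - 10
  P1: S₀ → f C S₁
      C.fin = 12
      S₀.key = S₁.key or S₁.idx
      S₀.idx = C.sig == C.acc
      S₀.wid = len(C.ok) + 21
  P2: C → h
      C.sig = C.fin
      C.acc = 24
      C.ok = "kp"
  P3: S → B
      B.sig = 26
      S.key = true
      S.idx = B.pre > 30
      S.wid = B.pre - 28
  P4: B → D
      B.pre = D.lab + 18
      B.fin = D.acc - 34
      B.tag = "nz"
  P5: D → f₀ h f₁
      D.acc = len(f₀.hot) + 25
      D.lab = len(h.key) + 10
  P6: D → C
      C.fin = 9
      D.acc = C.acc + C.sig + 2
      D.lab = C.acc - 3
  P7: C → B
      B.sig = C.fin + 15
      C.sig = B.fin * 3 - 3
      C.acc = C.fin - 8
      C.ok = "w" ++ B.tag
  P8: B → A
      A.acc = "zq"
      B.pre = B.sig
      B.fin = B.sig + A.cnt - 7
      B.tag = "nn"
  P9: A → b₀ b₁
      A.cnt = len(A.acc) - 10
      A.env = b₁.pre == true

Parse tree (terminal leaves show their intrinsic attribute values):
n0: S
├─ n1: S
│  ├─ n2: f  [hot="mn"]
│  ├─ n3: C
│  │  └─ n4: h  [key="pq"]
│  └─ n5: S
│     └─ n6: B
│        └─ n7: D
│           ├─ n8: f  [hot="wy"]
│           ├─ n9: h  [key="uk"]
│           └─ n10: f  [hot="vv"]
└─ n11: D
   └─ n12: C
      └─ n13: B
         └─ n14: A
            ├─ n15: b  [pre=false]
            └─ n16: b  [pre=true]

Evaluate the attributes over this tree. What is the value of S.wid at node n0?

17

1. n2.hot = "mn"  [terminal]
2. n3.fin = 12  [12]
3. n4.key = "pq"  [terminal]
4. n3.sig = 12  [C.fin]
5. n3.acc = 24  [24]
6. n3.ok = "kp"  ["kp"]
7. n6.sig = 26  [26]
8. n8.hot = "wy"  [terminal]
9. n9.key = "uk"  [terminal]
10. n10.hot = "vv"  [terminal]
11. n7.acc = 27  [len(f₀.hot) + 25]
12. n7.lab = 12  [len(h.key) + 10]
13. n6.pre = 30  [D.lab + 18]
14. n6.fin = -7  [D.acc - 34]
15. n6.tag = "nz"  ["nz"]
16. n5.key = true  [true]
17. n5.idx = false  [B.pre > 30]
18. n5.wid = 2  [B.pre - 28]
19. n1.key = true  [S₁.key or S₁.idx]
20. n1.idx = false  [C.sig == C.acc]
21. n1.wid = 23  [len(C.ok) + 21]
22. n12.fin = 9  [9]
23. n13.sig = 24  [C.fin + 15]
24. n14.acc = "zq"  ["zq"]
25. n15.pre = false  [terminal]
26. n16.pre = true  [terminal]
27. n14.cnt = -8  [len(A.acc) - 10]
28. n14.env = true  [b₁.pre == true]
29. n13.pre = 24  [B.sig]
30. n13.fin = 9  [B.sig + A.cnt - 7]
31. n13.tag = "nn"  ["nn"]
32. n12.sig = 24  [B.fin * 3 - 3]
33. n12.acc = 1  [C.fin - 8]
34. n12.ok = "wnn"  ["w" ++ B.tag]
35. n11.acc = 27  [C.acc + C.sig + 2]
36. n11.lab = -2  [C.acc - 3]
37. n0.key = false  [not S₁.key]
38. n0.idx = true  [true]
39. n0.wid = 17  [D.acc - 10]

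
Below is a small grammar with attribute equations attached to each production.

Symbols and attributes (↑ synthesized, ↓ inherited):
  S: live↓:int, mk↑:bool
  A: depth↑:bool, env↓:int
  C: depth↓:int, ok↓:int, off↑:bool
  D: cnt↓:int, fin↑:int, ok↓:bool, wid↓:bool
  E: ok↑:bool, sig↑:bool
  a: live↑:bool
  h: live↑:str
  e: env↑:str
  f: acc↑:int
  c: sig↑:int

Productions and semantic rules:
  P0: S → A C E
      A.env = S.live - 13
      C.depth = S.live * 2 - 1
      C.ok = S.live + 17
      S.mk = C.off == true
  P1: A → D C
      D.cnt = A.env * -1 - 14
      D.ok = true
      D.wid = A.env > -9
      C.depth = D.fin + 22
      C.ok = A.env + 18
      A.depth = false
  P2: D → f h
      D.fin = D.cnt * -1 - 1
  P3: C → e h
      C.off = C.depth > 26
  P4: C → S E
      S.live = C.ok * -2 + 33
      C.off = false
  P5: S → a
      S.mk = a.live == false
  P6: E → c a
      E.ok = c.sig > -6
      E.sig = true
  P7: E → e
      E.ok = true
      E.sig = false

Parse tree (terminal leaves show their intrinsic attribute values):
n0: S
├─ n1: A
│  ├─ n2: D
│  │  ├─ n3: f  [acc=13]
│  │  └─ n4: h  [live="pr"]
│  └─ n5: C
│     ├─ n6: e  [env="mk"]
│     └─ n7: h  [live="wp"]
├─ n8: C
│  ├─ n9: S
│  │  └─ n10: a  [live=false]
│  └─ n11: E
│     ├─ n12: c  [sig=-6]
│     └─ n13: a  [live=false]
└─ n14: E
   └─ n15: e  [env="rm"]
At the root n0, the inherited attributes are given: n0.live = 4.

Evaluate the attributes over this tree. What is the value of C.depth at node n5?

1. n0.live = 4  [given at root]
2. n1.env = -9  [S.live - 13]
3. n2.cnt = -5  [A.env * -1 - 14]
4. n2.ok = true  [true]
5. n2.wid = false  [A.env > -9]
6. n3.acc = 13  [terminal]
7. n4.live = "pr"  [terminal]
8. n2.fin = 4  [D.cnt * -1 - 1]
9. n5.depth = 26  [D.fin + 22]
10. n5.ok = 9  [A.env + 18]
11. n6.env = "mk"  [terminal]
12. n7.live = "wp"  [terminal]
13. n5.off = false  [C.depth > 26]
14. n1.depth = false  [false]
15. n8.depth = 7  [S.live * 2 - 1]
16. n8.ok = 21  [S.live + 17]
17. n9.live = -9  [C.ok * -2 + 33]
18. n10.live = false  [terminal]
19. n9.mk = true  [a.live == false]
20. n12.sig = -6  [terminal]
21. n13.live = false  [terminal]
22. n11.ok = false  [c.sig > -6]
23. n11.sig = true  [true]
24. n8.off = false  [false]
25. n15.env = "rm"  [terminal]
26. n14.ok = true  [true]
27. n14.sig = false  [false]
28. n0.mk = false  [C.off == true]

26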